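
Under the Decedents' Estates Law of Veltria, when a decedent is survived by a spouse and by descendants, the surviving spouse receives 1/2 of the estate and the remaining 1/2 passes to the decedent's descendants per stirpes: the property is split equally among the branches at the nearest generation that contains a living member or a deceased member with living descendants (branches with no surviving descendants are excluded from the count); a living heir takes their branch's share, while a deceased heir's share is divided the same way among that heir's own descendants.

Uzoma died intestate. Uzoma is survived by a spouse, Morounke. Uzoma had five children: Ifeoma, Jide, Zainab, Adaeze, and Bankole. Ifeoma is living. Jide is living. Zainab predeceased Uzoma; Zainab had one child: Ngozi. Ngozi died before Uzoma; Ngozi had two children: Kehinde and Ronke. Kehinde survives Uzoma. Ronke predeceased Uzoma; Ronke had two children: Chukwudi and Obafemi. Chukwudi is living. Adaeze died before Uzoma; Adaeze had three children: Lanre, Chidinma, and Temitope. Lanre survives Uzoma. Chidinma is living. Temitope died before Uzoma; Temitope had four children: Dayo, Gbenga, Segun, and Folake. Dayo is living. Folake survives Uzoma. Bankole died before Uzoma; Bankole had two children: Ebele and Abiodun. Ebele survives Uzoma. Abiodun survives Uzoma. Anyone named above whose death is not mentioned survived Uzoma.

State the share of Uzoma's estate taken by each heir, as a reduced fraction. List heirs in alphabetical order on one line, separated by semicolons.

Abiodun 1/20; Chidinma 1/30; Chukwudi 1/40; Dayo 1/120; Ebele 1/20; Folake 1/120; Gbenga 1/120; Ifeoma 1/10; Jide 1/10; Kehinde 1/20; Lanre 1/30; Morounke 1/2; Obafemi 1/40; Segun 1/120

Morounke, as surviving spouse, takes 1/2.
The remaining 1/2 passes to Uzoma's descendants per stirpes.
The 1/2 is divided into 5 equal shares of 1/10 among Ifeoma, Jide, Zainab, Adaeze, Bankole.
Ifeoma is living and takes 1/10.
Jide is living and takes 1/10.
Zainab predeceased; the 1/10 allotted to Zainab's branch passes to Zainab's issue by representation.
Ngozi's line is the sole branch at this level, so the full 1/10 passes to Ngozi's issue by representation.
The 1/10 is divided into 2 equal shares of 1/20 among Kehinde, Ronke.
Kehinde is living and takes 1/20.
Ronke predeceased; the 1/20 allotted to Ronke's branch passes to Ronke's issue by representation.
The 1/20 is divided into 2 equal shares of 1/40 among Chukwudi, Obafemi.
Chukwudi is living and takes 1/40.
Obafemi is living and takes 1/40.
Adaeze predeceased; the 1/10 allotted to Adaeze's branch passes to Adaeze's issue by representation.
The 1/10 is divided into 3 equal shares of 1/30 among Lanre, Chidinma, Temitope.
Lanre is living and takes 1/30.
Chidinma is living and takes 1/30.
Temitope predeceased; the 1/30 allotted to Temitope's branch passes to Temitope's issue by representation.
The 1/30 is divided into 4 equal shares of 1/120 among Dayo, Gbenga, Segun, Folake.
Dayo is living and takes 1/120.
Gbenga is living and takes 1/120.
Segun is living and takes 1/120.
Folake is living and takes 1/120.
Bankole predeceased; the 1/10 allotted to Bankole's branch passes to Bankole's issue by representation.
The 1/10 is divided into 2 equal shares of 1/20 among Ebele, Abiodun.
Ebele is living and takes 1/20.
Abiodun is living and takes 1/20.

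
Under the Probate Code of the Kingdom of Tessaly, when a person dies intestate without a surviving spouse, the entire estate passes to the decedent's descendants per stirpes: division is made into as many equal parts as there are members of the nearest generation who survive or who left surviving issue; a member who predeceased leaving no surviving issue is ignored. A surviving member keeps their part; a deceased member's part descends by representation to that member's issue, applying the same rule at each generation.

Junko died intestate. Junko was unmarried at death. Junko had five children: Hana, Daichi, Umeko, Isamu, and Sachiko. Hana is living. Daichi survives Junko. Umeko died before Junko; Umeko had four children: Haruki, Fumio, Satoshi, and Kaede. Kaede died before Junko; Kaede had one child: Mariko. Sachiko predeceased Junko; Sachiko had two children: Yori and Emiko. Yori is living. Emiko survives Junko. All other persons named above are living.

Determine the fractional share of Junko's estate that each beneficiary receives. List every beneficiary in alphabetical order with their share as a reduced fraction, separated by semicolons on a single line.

Daichi 1/5; Emiko 1/10; Fumio 1/20; Hana 1/5; Haruki 1/20; Isamu 1/5; Mariko 1/20; Satoshi 1/20; Yori 1/10

There is no surviving spouse, so the entire estate passes to Junko's descendants per stirpes.
The estate is divided into 5 equal shares of 1/5 among Hana, Daichi, Umeko, Isamu, Sachiko.
Hana is living and takes 1/5.
Daichi is living and takes 1/5.
Umeko predeceased; the 1/5 allotted to Umeko's branch passes to Umeko's issue by representation.
The 1/5 is divided into 4 equal shares of 1/20 among Haruki, Fumio, Satoshi, Kaede.
Haruki is living and takes 1/20.
Fumio is living and takes 1/20.
Satoshi is living and takes 1/20.
Kaede predeceased; the 1/20 allotted to Kaede's branch passes to Kaede's issue by representation.
Mariko is the sole taker at this level and receives the full 1/20.
Isamu is living and takes 1/5.
Sachiko predeceased; the 1/5 allotted to Sachiko's branch passes to Sachiko's issue by representation.
The 1/5 is divided into 2 equal shares of 1/10 among Yori, Emiko.
Yori is living and takes 1/10.
Emiko is living and takes 1/10.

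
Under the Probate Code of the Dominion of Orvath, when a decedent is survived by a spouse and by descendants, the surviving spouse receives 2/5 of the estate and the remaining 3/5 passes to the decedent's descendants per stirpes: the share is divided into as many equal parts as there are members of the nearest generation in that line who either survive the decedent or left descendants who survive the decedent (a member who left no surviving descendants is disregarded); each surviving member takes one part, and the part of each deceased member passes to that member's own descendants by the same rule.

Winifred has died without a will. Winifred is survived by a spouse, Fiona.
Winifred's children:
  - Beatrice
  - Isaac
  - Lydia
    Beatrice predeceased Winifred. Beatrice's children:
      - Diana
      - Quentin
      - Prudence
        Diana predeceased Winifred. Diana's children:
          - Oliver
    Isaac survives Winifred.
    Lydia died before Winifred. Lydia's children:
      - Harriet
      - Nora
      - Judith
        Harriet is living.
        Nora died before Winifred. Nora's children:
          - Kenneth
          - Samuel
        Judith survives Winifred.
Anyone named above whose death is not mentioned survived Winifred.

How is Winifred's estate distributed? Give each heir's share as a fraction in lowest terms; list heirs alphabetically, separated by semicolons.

Fiona 2/5; Harriet 1/15; Isaac 1/5; Judith 1/15; Kenneth 1/30; Oliver 1/15; Prudence 1/15; Quentin 1/15; Samuel 1/30

Fiona, as surviving spouse, takes 2/5.
The remaining 3/5 passes to Winifred's descendants per stirpes.
The 3/5 is divided into 3 equal shares of 1/5 among Beatrice, Isaac, Lydia.
Beatrice predeceased; the 1/5 allotted to Beatrice's branch passes to Beatrice's issue by representation.
The 1/5 is divided into 3 equal shares of 1/15 among Diana, Quentin, Prudence.
Diana predeceased; the 1/15 allotted to Diana's branch passes to Diana's issue by representation.
Oliver is the sole taker at this level and receives the full 1/15.
Quentin is living and takes 1/15.
Prudence is living and takes 1/15.
Isaac is living and takes 1/5.
Lydia predeceased; the 1/5 allotted to Lydia's branch passes to Lydia's issue by representation.
The 1/5 is divided into 3 equal shares of 1/15 among Harriet, Nora, Judith.
Harriet is living and takes 1/15.
Nora predeceased; the 1/15 allotted to Nora's branch passes to Nora's issue by representation.
The 1/15 is divided into 2 equal shares of 1/30 among Kenneth, Samuel.
Kenneth is living and takes 1/30.
Samuel is living and takes 1/30.
Judith is living and takes 1/15.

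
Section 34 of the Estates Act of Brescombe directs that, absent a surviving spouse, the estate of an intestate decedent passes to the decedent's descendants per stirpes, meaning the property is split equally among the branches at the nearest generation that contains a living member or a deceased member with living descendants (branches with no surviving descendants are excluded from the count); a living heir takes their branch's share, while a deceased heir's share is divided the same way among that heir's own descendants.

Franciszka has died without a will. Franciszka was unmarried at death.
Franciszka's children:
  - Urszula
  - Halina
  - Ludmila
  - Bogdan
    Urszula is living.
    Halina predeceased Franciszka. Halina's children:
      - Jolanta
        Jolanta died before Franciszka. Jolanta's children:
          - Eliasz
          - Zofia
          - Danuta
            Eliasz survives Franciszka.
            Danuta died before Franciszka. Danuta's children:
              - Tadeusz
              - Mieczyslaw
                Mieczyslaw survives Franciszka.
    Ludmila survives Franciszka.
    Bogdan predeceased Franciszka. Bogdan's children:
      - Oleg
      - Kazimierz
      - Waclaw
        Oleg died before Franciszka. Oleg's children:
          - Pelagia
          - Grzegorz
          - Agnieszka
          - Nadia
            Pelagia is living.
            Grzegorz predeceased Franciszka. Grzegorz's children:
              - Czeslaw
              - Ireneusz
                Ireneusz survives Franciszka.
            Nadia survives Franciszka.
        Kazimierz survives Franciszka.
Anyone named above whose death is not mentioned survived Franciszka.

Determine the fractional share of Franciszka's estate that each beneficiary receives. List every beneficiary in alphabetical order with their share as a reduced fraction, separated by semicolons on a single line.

Agnieszka 1/48; Czeslaw 1/96; Eliasz 1/12; Ireneusz 1/96; Kazimierz 1/12; Ludmila 1/4; Mieczyslaw 1/24; Nadia 1/48; Pelagia 1/48; Tadeusz 1/24; Urszula 1/4; Waclaw 1/12; Zofia 1/12

There is no surviving spouse, so the entire estate passes to Franciszka's descendants per stirpes.
The estate is divided into 4 equal shares of 1/4 among Urszula, Halina, Ludmila, Bogdan.
Urszula is living and takes 1/4.
Halina predeceased; the 1/4 allotted to Halina's branch passes to Halina's issue by representation.
Jolanta's line is the sole branch at this level, so the full 1/4 passes to Jolanta's issue by representation.
The 1/4 is divided into 3 equal shares of 1/12 among Eliasz, Zofia, Danuta.
Eliasz is living and takes 1/12.
Zofia is living and takes 1/12.
Danuta predeceased; the 1/12 allotted to Danuta's branch passes to Danuta's issue by representation.
The 1/12 is divided into 2 equal shares of 1/24 among Tadeusz, Mieczyslaw.
Tadeusz is living and takes 1/24.
Mieczyslaw is living and takes 1/24.
Ludmila is living and takes 1/4.
Bogdan predeceased; the 1/4 allotted to Bogdan's branch passes to Bogdan's issue by representation.
The 1/4 is divided into 3 equal shares of 1/12 among Oleg, Kazimierz, Waclaw.
Oleg predeceased; the 1/12 allotted to Oleg's branch passes to Oleg's issue by representation.
The 1/12 is divided into 4 equal shares of 1/48 among Pelagia, Grzegorz, Agnieszka, Nadia.
Pelagia is living and takes 1/48.
Grzegorz predeceased; the 1/48 allotted to Grzegorz's branch passes to Grzegorz's issue by representation.
The 1/48 is divided into 2 equal shares of 1/96 among Czeslaw, Ireneusz.
Czeslaw is living and takes 1/96.
Ireneusz is living and takes 1/96.
Agnieszka is living and takes 1/48.
Nadia is living and takes 1/48.
Kazimierz is living and takes 1/12.
Waclaw is living and takes 1/12.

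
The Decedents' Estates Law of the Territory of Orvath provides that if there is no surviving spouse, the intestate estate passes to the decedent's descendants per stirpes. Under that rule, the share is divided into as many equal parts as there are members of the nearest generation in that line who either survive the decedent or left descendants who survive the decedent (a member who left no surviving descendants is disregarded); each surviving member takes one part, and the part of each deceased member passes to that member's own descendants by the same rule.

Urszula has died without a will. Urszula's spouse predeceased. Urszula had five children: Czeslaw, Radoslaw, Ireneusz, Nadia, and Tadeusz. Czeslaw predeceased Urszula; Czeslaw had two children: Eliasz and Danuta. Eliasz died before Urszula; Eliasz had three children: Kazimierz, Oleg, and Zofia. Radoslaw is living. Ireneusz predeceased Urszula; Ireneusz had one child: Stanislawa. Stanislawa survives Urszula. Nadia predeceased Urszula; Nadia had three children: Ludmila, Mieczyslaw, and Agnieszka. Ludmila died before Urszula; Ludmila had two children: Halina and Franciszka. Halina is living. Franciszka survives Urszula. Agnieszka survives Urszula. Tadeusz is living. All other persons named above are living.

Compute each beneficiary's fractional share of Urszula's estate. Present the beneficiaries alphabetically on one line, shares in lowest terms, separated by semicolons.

Agnieszka 1/15; Danuta 1/10; Franciszka 1/30; Halina 1/30; Kazimierz 1/30; Mieczyslaw 1/15; Oleg 1/30; Radoslaw 1/5; Stanislawa 1/5; Tadeusz 1/5; Zofia 1/30

There is no surviving spouse, so the entire estate passes to Urszula's descendants per stirpes.
The estate is divided into 5 equal shares of 1/5 among Czeslaw, Radoslaw, Ireneusz, Nadia, Tadeusz.
Czeslaw predeceased; the 1/5 allotted to Czeslaw's branch passes to Czeslaw's issue by representation.
The 1/5 is divided into 2 equal shares of 1/10 among Eliasz, Danuta.
Eliasz predeceased; the 1/10 allotted to Eliasz's branch passes to Eliasz's issue by representation.
The 1/10 is divided into 3 equal shares of 1/30 among Kazimierz, Oleg, Zofia.
Kazimierz is living and takes 1/30.
Oleg is living and takes 1/30.
Zofia is living and takes 1/30.
Danuta is living and takes 1/10.
Radoslaw is living and takes 1/5.
Ireneusz predeceased; the 1/5 allotted to Ireneusz's branch passes to Ireneusz's issue by representation.
Stanislawa is the sole taker at this level and receives the full 1/5.
Nadia predeceased; the 1/5 allotted to Nadia's branch passes to Nadia's issue by representation.
The 1/5 is divided into 3 equal shares of 1/15 among Ludmila, Mieczyslaw, Agnieszka.
Ludmila predeceased; the 1/15 allotted to Ludmila's branch passes to Ludmila's issue by representation.
The 1/15 is divided into 2 equal shares of 1/30 among Halina, Franciszka.
Halina is living and takes 1/30.
Franciszka is living and takes 1/30.
Mieczyslaw is living and takes 1/15.
Agnieszka is living and takes 1/15.
Tadeusz is living and takes 1/5.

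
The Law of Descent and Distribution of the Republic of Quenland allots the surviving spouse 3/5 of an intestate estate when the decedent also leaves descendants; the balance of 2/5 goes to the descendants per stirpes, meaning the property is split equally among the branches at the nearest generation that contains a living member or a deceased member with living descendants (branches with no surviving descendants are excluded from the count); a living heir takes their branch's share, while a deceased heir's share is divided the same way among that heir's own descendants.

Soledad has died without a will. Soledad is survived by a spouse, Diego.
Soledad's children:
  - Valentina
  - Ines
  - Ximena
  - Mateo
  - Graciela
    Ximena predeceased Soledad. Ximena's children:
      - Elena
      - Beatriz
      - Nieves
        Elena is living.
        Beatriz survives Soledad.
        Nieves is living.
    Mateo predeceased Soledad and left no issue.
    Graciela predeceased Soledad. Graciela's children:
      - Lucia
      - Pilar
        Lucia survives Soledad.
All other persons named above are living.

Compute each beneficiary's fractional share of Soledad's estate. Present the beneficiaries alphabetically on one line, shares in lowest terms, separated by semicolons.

Diego, as surviving spouse, takes 3/5.
The remaining 2/5 passes to Soledad's descendants per stirpes.
Mateo left no surviving issue, so that branch lapses and is disregarded.
The 2/5 is divided into 4 equal shares of 1/10 among Valentina, Ines, Ximena, Graciela.
Valentina is living and takes 1/10.
Ines is living and takes 1/10.
Ximena predeceased; the 1/10 allotted to Ximena's branch passes to Ximena's issue by representation.
The 1/10 is divided into 3 equal shares of 1/30 among Elena, Beatriz, Nieves.
Elena is living and takes 1/30.
Beatriz is living and takes 1/30.
Nieves is living and takes 1/30.
Graciela predeceased; the 1/10 allotted to Graciela's branch passes to Graciela's issue by representation.
The 1/10 is divided into 2 equal shares of 1/20 among Lucia, Pilar.
Lucia is living and takes 1/20.
Pilar is living and takes 1/20.

Beatriz 1/30; Diego 3/5; Elena 1/30; Ines 1/10; Lucia 1/20; Nieves 1/30; Pilar 1/20; Valentina 1/10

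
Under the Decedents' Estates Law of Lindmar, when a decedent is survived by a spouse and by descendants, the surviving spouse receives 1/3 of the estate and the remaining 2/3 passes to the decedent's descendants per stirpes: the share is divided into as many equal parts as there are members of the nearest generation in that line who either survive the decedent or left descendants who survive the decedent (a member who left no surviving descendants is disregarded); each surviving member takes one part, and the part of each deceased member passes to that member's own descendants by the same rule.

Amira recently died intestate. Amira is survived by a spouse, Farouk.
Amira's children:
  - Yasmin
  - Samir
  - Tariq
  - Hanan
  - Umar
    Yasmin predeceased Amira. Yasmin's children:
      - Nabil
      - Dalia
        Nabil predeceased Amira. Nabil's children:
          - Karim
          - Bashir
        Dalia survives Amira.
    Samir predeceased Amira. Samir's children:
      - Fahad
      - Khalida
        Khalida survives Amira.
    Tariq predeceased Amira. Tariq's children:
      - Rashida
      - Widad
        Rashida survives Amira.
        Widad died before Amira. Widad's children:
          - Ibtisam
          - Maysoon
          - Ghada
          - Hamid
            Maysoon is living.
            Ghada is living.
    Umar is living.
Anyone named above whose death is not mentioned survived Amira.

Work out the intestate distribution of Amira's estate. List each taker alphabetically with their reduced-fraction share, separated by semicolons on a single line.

Farouk, as surviving spouse, takes 1/3.
The remaining 2/3 passes to Amira's descendants per stirpes.
The 2/3 is divided into 5 equal shares of 2/15 among Yasmin, Samir, Tariq, Hanan, Umar.
Yasmin predeceased; the 2/15 allotted to Yasmin's branch passes to Yasmin's issue by representation.
The 2/15 is divided into 2 equal shares of 1/15 among Nabil, Dalia.
Nabil predeceased; the 1/15 allotted to Nabil's branch passes to Nabil's issue by representation.
The 1/15 is divided into 2 equal shares of 1/30 among Karim, Bashir.
Karim is living and takes 1/30.
Bashir is living and takes 1/30.
Dalia is living and takes 1/15.
Samir predeceased; the 2/15 allotted to Samir's branch passes to Samir's issue by representation.
The 2/15 is divided into 2 equal shares of 1/15 among Fahad, Khalida.
Fahad is living and takes 1/15.
Khalida is living and takes 1/15.
Tariq predeceased; the 2/15 allotted to Tariq's branch passes to Tariq's issue by representation.
The 2/15 is divided into 2 equal shares of 1/15 among Rashida, Widad.
Rashida is living and takes 1/15.
Widad predeceased; the 1/15 allotted to Widad's branch passes to Widad's issue by representation.
The 1/15 is divided into 4 equal shares of 1/60 among Ibtisam, Maysoon, Ghada, Hamid.
Ibtisam is living and takes 1/60.
Maysoon is living and takes 1/60.
Ghada is living and takes 1/60.
Hamid is living and takes 1/60.
Hanan is living and takes 2/15.
Umar is living and takes 2/15.

Bashir 1/30; Dalia 1/15; Fahad 1/15; Farouk 1/3; Ghada 1/60; Hamid 1/60; Hanan 2/15; Ibtisam 1/60; Karim 1/30; Khalida 1/15; Maysoon 1/60; Rashida 1/15; Umar 2/15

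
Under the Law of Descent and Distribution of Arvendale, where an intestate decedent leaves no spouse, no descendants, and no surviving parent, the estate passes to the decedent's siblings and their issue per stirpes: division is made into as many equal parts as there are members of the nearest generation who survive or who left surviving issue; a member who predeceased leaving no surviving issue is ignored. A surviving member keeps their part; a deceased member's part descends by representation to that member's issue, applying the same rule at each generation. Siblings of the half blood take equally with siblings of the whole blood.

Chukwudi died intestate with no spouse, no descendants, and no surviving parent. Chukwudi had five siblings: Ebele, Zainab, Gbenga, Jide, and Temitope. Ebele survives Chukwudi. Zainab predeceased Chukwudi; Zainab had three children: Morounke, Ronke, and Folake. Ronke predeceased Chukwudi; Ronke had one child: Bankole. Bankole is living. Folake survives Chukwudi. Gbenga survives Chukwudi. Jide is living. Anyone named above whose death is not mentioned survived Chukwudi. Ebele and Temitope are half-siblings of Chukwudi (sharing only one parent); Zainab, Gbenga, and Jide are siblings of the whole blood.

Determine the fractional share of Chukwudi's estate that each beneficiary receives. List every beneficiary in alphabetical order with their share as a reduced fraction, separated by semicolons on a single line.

No spouse, descendants, or parent survives, so the estate passes to Chukwudi's siblings per stirpes.
Half-blood and whole-blood siblings take equally under the stated rule.
The estate is divided into 5 equal shares of 1/5 among Ebele, Zainab, Gbenga, Jide, Temitope.
Ebele is living and takes 1/5.
Zainab predeceased; the 1/5 allotted to Zainab's branch passes to Zainab's issue by representation.
The 1/5 is divided into 3 equal shares of 1/15 among Morounke, Ronke, Folake.
Morounke is living and takes 1/15.
Ronke predeceased; the 1/15 allotted to Ronke's branch passes to Ronke's issue by representation.
Bankole is the sole taker at this level and receives the full 1/15.
Folake is living and takes 1/15.
Gbenga is living and takes 1/5.
Jide is living and takes 1/5.
Temitope is living and takes 1/5.

Bankole 1/15; Ebele 1/5; Folake 1/15; Gbenga 1/5; Jide 1/5; Morounke 1/15; Temitope 1/5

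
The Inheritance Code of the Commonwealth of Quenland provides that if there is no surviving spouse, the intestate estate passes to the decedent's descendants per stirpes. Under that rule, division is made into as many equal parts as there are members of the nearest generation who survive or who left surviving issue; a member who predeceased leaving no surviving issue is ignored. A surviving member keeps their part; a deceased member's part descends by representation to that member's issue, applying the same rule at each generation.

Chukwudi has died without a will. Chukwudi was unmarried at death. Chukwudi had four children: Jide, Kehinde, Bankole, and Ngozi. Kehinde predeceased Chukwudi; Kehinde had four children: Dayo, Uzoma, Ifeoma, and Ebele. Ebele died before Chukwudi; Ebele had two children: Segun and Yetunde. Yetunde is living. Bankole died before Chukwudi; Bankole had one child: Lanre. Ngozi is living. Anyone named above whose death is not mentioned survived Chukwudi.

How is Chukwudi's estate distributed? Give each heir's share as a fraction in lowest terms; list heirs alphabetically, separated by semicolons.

There is no surviving spouse, so the entire estate passes to Chukwudi's descendants per stirpes.
The estate is divided into 4 equal shares of 1/4 among Jide, Kehinde, Bankole, Ngozi.
Jide is living and takes 1/4.
Kehinde predeceased; the 1/4 allotted to Kehinde's branch passes to Kehinde's issue by representation.
The 1/4 is divided into 4 equal shares of 1/16 among Dayo, Uzoma, Ifeoma, Ebele.
Dayo is living and takes 1/16.
Uzoma is living and takes 1/16.
Ifeoma is living and takes 1/16.
Ebele predeceased; the 1/16 allotted to Ebele's branch passes to Ebele's issue by representation.
The 1/16 is divided into 2 equal shares of 1/32 among Segun, Yetunde.
Segun is living and takes 1/32.
Yetunde is living and takes 1/32.
Bankole predeceased; the 1/4 allotted to Bankole's branch passes to Bankole's issue by representation.
Lanre is the sole taker at this level and receives the full 1/4.
Ngozi is living and takes 1/4.

Dayo 1/16; Ifeoma 1/16; Jide 1/4; Lanre 1/4; Ngozi 1/4; Segun 1/32; Uzoma 1/16; Yetunde 1/32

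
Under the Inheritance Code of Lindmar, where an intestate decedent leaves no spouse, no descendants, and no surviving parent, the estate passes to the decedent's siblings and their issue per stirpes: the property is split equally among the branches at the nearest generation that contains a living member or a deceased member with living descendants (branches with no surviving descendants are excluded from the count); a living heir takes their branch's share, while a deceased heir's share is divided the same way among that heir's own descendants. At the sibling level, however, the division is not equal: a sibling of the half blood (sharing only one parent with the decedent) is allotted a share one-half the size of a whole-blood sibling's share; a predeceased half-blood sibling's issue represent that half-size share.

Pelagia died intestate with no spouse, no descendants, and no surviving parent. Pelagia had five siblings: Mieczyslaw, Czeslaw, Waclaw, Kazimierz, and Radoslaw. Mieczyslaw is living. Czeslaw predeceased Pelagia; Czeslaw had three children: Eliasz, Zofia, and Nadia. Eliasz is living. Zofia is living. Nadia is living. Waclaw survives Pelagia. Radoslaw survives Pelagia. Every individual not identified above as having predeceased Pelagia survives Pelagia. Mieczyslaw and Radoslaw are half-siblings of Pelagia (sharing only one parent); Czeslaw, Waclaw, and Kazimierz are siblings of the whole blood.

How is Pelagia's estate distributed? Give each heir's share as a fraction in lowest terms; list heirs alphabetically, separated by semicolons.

Eliasz 1/12; Kazimierz 1/4; Mieczyslaw 1/8; Nadia 1/12; Radoslaw 1/8; Waclaw 1/4; Zofia 1/12

No spouse, descendants, or parent survives, so the estate passes to Pelagia's siblings per stirpes.
Half-blood siblings count for one-half the weight of whole-blood siblings at the initial division.
Dividing 1 in proportion to weights (total weight 4): Mieczyslaw (weight 1/2) → 1/8; Czeslaw (weight 1) → 1/4; Waclaw (weight 1) → 1/4; Kazimierz (weight 1) → 1/4; Radoslaw (weight 1/2) → 1/8.
Mieczyslaw is living and takes 1/8.
Czeslaw predeceased; the 1/4 allotted to Czeslaw's branch passes to Czeslaw's issue by representation.
The 1/4 is divided into 3 equal shares of 1/12 among Eliasz, Zofia, Nadia.
Eliasz is living and takes 1/12.
Zofia is living and takes 1/12.
Nadia is living and takes 1/12.
Waclaw is living and takes 1/4.
Kazimierz is living and takes 1/4.
Radoslaw is living and takes 1/8.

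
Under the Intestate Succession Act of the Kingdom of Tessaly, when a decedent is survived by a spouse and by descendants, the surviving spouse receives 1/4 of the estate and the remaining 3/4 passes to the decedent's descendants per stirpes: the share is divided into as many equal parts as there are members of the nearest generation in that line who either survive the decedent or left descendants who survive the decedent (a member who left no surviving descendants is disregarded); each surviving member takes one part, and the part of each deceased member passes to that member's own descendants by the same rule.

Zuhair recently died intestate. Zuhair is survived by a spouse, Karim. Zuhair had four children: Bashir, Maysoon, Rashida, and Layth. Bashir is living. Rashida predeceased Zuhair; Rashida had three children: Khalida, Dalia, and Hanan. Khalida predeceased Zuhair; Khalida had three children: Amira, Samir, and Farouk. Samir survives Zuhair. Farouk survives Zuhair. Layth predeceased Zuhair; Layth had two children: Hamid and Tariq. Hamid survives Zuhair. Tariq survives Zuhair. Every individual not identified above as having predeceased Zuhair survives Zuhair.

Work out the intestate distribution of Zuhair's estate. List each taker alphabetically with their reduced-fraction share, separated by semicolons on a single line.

Karim, as surviving spouse, takes 1/4.
The remaining 3/4 passes to Zuhair's descendants per stirpes.
The 3/4 is divided into 4 equal shares of 3/16 among Bashir, Maysoon, Rashida, Layth.
Bashir is living and takes 3/16.
Maysoon is living and takes 3/16.
Rashida predeceased; the 3/16 allotted to Rashida's branch passes to Rashida's issue by representation.
The 3/16 is divided into 3 equal shares of 1/16 among Khalida, Dalia, Hanan.
Khalida predeceased; the 1/16 allotted to Khalida's branch passes to Khalida's issue by representation.
The 1/16 is divided into 3 equal shares of 1/48 among Amira, Samir, Farouk.
Amira is living and takes 1/48.
Samir is living and takes 1/48.
Farouk is living and takes 1/48.
Dalia is living and takes 1/16.
Hanan is living and takes 1/16.
Layth predeceased; the 3/16 allotted to Layth's branch passes to Layth's issue by representation.
The 3/16 is divided into 2 equal shares of 3/32 among Hamid, Tariq.
Hamid is living and takes 3/32.
Tariq is living and takes 3/32.

Amira 1/48; Bashir 3/16; Dalia 1/16; Farouk 1/48; Hamid 3/32; Hanan 1/16; Karim 1/4; Maysoon 3/16; Samir 1/48; Tariq 3/32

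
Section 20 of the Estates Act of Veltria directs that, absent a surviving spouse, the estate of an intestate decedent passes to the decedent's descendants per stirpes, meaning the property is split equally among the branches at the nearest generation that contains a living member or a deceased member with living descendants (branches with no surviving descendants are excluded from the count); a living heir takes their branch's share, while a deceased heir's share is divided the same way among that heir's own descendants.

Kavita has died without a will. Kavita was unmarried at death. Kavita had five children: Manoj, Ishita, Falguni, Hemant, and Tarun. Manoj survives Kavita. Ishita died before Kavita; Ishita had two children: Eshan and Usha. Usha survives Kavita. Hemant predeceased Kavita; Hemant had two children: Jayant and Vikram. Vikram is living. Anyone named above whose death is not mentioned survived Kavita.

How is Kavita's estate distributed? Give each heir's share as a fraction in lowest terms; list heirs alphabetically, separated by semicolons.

There is no surviving spouse, so the entire estate passes to Kavita's descendants per stirpes.
The estate is divided into 5 equal shares of 1/5 among Manoj, Ishita, Falguni, Hemant, Tarun.
Manoj is living and takes 1/5.
Ishita predeceased; the 1/5 allotted to Ishita's branch passes to Ishita's issue by representation.
The 1/5 is divided into 2 equal shares of 1/10 among Eshan, Usha.
Eshan is living and takes 1/10.
Usha is living and takes 1/10.
Falguni is living and takes 1/5.
Hemant predeceased; the 1/5 allotted to Hemant's branch passes to Hemant's issue by representation.
The 1/5 is divided into 2 equal shares of 1/10 among Jayant, Vikram.
Jayant is living and takes 1/10.
Vikram is living and takes 1/10.
Tarun is living and takes 1/5.

Eshan 1/10; Falguni 1/5; Jayant 1/10; Manoj 1/5; Tarun 1/5; Usha 1/10; Vikram 1/10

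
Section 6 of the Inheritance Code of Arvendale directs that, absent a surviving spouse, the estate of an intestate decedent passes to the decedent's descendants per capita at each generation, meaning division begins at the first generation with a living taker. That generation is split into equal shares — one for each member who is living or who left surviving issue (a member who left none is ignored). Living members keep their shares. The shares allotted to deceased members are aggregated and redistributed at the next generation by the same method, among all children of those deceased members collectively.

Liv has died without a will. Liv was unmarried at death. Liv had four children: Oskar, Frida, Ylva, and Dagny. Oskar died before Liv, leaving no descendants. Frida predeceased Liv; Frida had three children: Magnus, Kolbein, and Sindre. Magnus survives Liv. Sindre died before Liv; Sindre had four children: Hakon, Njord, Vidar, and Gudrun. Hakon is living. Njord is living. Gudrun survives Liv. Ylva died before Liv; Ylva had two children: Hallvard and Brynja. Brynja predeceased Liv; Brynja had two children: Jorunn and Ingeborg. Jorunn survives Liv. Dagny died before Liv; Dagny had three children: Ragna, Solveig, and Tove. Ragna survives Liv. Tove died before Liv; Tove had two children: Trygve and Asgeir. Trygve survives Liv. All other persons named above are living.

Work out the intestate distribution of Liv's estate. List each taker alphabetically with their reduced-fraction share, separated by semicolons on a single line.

There is no surviving spouse, so the entire estate passes to Liv's descendants per capita at each generation.
No one at generation 1 (Frida, Ylva, Dagny) is living; moving to the next generation.
At generation 2 (Magnus, Kolbein, Sindre, Hallvard, Brynja, Ragna, Solveig, Tove) there are 8 shares of (1)/8 = 1/8 each.
Living: Magnus, Kolbein, Hallvard, Ragna, and Solveig — each takes 1/8.
Deceased: Sindre, Brynja, and Tove. Their combined 3/8 is pooled and carried to generation 3.
At generation 3 (Hakon, Njord, Vidar, Gudrun, Jorunn, Ingeborg, Trygve, Asgeir) there are 8 shares of (3/8)/8 = 3/64 each.
Living: Hakon, Njord, Vidar, Gudrun, Jorunn, Ingeborg, Trygve, and Asgeir — each takes 3/64.

Asgeir 3/64; Gudrun 3/64; Hakon 3/64; Hallvard 1/8; Ingeborg 3/64; Jorunn 3/64; Kolbein 1/8; Magnus 1/8; Njord 3/64; Ragna 1/8; Solveig 1/8; Trygve 3/64; Vidar 3/64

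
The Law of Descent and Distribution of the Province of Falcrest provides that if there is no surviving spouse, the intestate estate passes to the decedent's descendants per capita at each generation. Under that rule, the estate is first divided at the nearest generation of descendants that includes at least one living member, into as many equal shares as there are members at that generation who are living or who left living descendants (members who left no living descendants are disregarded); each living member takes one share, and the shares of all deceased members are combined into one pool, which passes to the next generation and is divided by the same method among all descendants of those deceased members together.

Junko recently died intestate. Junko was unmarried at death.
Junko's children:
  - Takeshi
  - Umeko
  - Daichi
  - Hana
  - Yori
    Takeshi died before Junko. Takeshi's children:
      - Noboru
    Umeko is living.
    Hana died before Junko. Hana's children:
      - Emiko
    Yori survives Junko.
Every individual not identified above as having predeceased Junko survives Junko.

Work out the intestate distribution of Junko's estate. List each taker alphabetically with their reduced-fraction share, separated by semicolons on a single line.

There is no surviving spouse, so the entire estate passes to Junko's descendants per capita at each generation.
At generation 1 (Takeshi, Umeko, Daichi, Hana, Yori) there are 5 shares of (1)/5 = 1/5 each.
Living: Umeko, Daichi, and Yori — each takes 1/5.
Deceased: Takeshi and Hana. Their combined 2/5 is pooled and carried to generation 2.
At generation 2 (Noboru, Emiko) there are 2 shares of (2/5)/2 = 1/5 each.
Living: Noboru and Emiko — each takes 1/5.

Daichi 1/5; Emiko 1/5; Noboru 1/5; Umeko 1/5; Yori 1/5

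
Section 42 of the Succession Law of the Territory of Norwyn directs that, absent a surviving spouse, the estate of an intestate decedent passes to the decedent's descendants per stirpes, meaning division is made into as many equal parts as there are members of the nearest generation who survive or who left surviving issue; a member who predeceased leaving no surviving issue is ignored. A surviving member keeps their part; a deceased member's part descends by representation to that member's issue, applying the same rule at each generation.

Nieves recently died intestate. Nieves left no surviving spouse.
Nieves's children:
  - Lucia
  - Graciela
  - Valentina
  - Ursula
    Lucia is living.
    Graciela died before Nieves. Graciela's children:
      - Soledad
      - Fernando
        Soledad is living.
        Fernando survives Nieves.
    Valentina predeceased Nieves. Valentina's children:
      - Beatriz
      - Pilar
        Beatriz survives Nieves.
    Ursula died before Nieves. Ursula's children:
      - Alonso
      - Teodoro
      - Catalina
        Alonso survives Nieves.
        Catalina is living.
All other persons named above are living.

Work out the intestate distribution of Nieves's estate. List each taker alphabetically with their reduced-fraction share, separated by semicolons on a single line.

Alonso 1/12; Beatriz 1/8; Catalina 1/12; Fernando 1/8; Lucia 1/4; Pilar 1/8; Soledad 1/8; Teodoro 1/12

There is no surviving spouse, so the entire estate passes to Nieves's descendants per stirpes.
The estate is divided into 4 equal shares of 1/4 among Lucia, Graciela, Valentina, Ursula.
Lucia is living and takes 1/4.
Graciela predeceased; the 1/4 allotted to Graciela's branch passes to Graciela's issue by representation.
The 1/4 is divided into 2 equal shares of 1/8 among Soledad, Fernando.
Soledad is living and takes 1/8.
Fernando is living and takes 1/8.
Valentina predeceased; the 1/4 allotted to Valentina's branch passes to Valentina's issue by representation.
The 1/4 is divided into 2 equal shares of 1/8 among Beatriz, Pilar.
Beatriz is living and takes 1/8.
Pilar is living and takes 1/8.
Ursula predeceased; the 1/4 allotted to Ursula's branch passes to Ursula's issue by representation.
The 1/4 is divided into 3 equal shares of 1/12 among Alonso, Teodoro, Catalina.
Alonso is living and takes 1/12.
Teodoro is living and takes 1/12.
Catalina is living and takes 1/12.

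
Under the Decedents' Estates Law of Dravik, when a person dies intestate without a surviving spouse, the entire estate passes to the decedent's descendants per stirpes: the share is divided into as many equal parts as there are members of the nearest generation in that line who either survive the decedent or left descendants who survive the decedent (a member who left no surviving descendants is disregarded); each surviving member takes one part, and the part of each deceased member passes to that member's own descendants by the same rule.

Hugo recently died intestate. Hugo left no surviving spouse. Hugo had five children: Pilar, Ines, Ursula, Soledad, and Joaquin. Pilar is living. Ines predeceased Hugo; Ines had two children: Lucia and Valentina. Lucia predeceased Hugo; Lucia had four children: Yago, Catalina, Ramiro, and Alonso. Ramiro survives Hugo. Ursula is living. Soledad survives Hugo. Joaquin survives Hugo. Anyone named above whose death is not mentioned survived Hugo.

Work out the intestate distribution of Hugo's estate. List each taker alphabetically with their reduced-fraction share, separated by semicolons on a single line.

There is no surviving spouse, so the entire estate passes to Hugo's descendants per stirpes.
The estate is divided into 5 equal shares of 1/5 among Pilar, Ines, Ursula, Soledad, Joaquin.
Pilar is living and takes 1/5.
Ines predeceased; the 1/5 allotted to Ines's branch passes to Ines's issue by representation.
The 1/5 is divided into 2 equal shares of 1/10 among Lucia, Valentina.
Lucia predeceased; the 1/10 allotted to Lucia's branch passes to Lucia's issue by representation.
The 1/10 is divided into 4 equal shares of 1/40 among Yago, Catalina, Ramiro, Alonso.
Yago is living and takes 1/40.
Catalina is living and takes 1/40.
Ramiro is living and takes 1/40.
Alonso is living and takes 1/40.
Valentina is living and takes 1/10.
Ursula is living and takes 1/5.
Soledad is living and takes 1/5.
Joaquin is living and takes 1/5.

Alonso 1/40; Catalina 1/40; Joaquin 1/5; Pilar 1/5; Ramiro 1/40; Soledad 1/5; Ursula 1/5; Valentina 1/10; Yago 1/40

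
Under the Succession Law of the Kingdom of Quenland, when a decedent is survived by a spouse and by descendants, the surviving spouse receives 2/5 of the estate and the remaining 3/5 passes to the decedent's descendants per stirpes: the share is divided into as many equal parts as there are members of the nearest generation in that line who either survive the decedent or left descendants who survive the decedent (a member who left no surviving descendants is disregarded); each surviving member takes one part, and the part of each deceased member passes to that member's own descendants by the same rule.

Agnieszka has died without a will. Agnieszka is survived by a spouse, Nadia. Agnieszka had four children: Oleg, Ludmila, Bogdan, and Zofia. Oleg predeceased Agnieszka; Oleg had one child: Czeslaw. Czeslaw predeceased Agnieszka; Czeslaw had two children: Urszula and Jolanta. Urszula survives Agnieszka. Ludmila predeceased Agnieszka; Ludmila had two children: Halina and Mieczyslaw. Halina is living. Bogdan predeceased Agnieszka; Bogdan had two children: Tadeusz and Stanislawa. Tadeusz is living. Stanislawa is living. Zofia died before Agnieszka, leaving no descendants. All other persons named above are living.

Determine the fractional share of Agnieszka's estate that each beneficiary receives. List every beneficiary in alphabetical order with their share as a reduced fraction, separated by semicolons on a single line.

Halina 1/10; Jolanta 1/10; Mieczyslaw 1/10; Nadia 2/5; Stanislawa 1/10; Tadeusz 1/10; Urszula 1/10

Nadia, as surviving spouse, takes 2/5.
The remaining 3/5 passes to Agnieszka's descendants per stirpes.
Zofia left no surviving issue, so that branch lapses and is disregarded.
The 3/5 is divided into 3 equal shares of 1/5 among Oleg, Ludmila, Bogdan.
Oleg predeceased; the 1/5 allotted to Oleg's branch passes to Oleg's issue by representation.
Czeslaw's line is the sole branch at this level, so the full 1/5 passes to Czeslaw's issue by representation.
The 1/5 is divided into 2 equal shares of 1/10 among Urszula, Jolanta.
Urszula is living and takes 1/10.
Jolanta is living and takes 1/10.
Ludmila predeceased; the 1/5 allotted to Ludmila's branch passes to Ludmila's issue by representation.
The 1/5 is divided into 2 equal shares of 1/10 among Halina, Mieczyslaw.
Halina is living and takes 1/10.
Mieczyslaw is living and takes 1/10.
Bogdan predeceased; the 1/5 allotted to Bogdan's branch passes to Bogdan's issue by representation.
The 1/5 is divided into 2 equal shares of 1/10 among Tadeusz, Stanislawa.
Tadeusz is living and takes 1/10.
Stanislawa is living and takes 1/10.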